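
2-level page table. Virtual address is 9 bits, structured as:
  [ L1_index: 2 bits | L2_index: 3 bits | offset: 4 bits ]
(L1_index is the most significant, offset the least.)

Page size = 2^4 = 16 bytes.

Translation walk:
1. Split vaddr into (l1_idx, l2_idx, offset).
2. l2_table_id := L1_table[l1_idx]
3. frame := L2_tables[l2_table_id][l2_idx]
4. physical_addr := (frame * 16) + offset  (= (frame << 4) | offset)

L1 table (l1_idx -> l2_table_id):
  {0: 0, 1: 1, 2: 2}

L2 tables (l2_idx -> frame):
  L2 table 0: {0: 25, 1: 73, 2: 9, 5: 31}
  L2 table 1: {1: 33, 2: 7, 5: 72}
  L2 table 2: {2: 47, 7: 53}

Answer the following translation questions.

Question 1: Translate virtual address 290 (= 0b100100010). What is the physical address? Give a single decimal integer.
vaddr = 290 = 0b100100010
Split: l1_idx=2, l2_idx=2, offset=2
L1[2] = 2
L2[2][2] = 47
paddr = 47 * 16 + 2 = 754

Answer: 754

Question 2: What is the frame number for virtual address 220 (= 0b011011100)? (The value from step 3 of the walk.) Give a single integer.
Answer: 72

Derivation:
vaddr = 220: l1_idx=1, l2_idx=5
L1[1] = 1; L2[1][5] = 72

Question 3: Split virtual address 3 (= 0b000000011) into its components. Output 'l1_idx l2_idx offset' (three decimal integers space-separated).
vaddr = 3 = 0b000000011
  top 2 bits -> l1_idx = 0
  next 3 bits -> l2_idx = 0
  bottom 4 bits -> offset = 3

Answer: 0 0 3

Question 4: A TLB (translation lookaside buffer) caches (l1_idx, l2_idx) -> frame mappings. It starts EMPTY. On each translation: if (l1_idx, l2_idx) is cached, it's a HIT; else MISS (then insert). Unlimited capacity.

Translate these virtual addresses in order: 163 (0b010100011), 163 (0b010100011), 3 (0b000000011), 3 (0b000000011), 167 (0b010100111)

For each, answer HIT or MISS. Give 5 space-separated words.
Answer: MISS HIT MISS HIT HIT

Derivation:
vaddr=163: (1,2) not in TLB -> MISS, insert
vaddr=163: (1,2) in TLB -> HIT
vaddr=3: (0,0) not in TLB -> MISS, insert
vaddr=3: (0,0) in TLB -> HIT
vaddr=167: (1,2) in TLB -> HIT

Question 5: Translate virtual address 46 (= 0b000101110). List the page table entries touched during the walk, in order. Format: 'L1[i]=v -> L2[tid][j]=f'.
vaddr = 46 = 0b000101110
Split: l1_idx=0, l2_idx=2, offset=14

Answer: L1[0]=0 -> L2[0][2]=9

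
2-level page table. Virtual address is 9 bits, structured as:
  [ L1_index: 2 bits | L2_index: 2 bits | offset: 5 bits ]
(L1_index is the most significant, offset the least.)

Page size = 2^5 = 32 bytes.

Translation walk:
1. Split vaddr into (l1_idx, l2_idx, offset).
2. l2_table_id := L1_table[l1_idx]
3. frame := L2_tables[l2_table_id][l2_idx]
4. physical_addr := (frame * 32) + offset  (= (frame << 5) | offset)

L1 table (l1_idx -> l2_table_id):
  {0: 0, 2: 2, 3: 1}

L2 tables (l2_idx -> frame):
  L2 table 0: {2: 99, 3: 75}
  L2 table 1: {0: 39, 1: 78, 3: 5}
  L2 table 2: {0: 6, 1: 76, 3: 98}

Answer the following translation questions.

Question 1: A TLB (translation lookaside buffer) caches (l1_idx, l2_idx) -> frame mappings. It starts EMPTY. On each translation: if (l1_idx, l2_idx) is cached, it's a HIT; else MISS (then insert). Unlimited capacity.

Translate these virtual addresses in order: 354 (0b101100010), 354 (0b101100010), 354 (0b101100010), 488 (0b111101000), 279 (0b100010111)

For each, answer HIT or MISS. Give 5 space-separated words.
vaddr=354: (2,3) not in TLB -> MISS, insert
vaddr=354: (2,3) in TLB -> HIT
vaddr=354: (2,3) in TLB -> HIT
vaddr=488: (3,3) not in TLB -> MISS, insert
vaddr=279: (2,0) not in TLB -> MISS, insert

Answer: MISS HIT HIT MISS MISS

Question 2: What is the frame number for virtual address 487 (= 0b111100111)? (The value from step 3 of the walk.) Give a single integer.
Answer: 5

Derivation:
vaddr = 487: l1_idx=3, l2_idx=3
L1[3] = 1; L2[1][3] = 5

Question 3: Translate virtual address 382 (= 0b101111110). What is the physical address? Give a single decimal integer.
vaddr = 382 = 0b101111110
Split: l1_idx=2, l2_idx=3, offset=30
L1[2] = 2
L2[2][3] = 98
paddr = 98 * 32 + 30 = 3166

Answer: 3166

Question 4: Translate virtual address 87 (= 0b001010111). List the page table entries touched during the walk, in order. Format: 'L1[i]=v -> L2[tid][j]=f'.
vaddr = 87 = 0b001010111
Split: l1_idx=0, l2_idx=2, offset=23

Answer: L1[0]=0 -> L2[0][2]=99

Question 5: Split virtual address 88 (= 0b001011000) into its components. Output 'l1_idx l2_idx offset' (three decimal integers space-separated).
vaddr = 88 = 0b001011000
  top 2 bits -> l1_idx = 0
  next 2 bits -> l2_idx = 2
  bottom 5 bits -> offset = 24

Answer: 0 2 24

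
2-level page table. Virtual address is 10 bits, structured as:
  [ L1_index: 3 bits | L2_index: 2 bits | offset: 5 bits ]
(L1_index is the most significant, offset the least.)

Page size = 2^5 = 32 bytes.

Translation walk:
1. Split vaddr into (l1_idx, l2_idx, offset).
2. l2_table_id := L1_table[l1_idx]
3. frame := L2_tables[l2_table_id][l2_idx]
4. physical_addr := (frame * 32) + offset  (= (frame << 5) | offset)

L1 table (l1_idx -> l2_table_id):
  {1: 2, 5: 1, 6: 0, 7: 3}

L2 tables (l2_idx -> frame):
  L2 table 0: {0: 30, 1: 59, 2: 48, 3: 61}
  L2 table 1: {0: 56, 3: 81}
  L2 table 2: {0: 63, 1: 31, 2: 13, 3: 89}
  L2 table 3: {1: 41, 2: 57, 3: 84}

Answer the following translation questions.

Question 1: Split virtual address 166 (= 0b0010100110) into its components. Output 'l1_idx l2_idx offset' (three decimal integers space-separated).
vaddr = 166 = 0b0010100110
  top 3 bits -> l1_idx = 1
  next 2 bits -> l2_idx = 1
  bottom 5 bits -> offset = 6

Answer: 1 1 6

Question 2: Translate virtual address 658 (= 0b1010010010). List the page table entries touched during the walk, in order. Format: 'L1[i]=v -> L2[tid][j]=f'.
Answer: L1[5]=1 -> L2[1][0]=56

Derivation:
vaddr = 658 = 0b1010010010
Split: l1_idx=5, l2_idx=0, offset=18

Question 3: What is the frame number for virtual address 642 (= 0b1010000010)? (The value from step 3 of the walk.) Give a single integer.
vaddr = 642: l1_idx=5, l2_idx=0
L1[5] = 1; L2[1][0] = 56

Answer: 56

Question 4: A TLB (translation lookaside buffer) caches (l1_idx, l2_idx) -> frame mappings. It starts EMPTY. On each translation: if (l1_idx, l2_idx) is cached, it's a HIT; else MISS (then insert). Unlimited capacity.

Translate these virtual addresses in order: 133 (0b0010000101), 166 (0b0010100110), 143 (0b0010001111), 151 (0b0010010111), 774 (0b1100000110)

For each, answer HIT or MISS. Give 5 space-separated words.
vaddr=133: (1,0) not in TLB -> MISS, insert
vaddr=166: (1,1) not in TLB -> MISS, insert
vaddr=143: (1,0) in TLB -> HIT
vaddr=151: (1,0) in TLB -> HIT
vaddr=774: (6,0) not in TLB -> MISS, insert

Answer: MISS MISS HIT HIT MISS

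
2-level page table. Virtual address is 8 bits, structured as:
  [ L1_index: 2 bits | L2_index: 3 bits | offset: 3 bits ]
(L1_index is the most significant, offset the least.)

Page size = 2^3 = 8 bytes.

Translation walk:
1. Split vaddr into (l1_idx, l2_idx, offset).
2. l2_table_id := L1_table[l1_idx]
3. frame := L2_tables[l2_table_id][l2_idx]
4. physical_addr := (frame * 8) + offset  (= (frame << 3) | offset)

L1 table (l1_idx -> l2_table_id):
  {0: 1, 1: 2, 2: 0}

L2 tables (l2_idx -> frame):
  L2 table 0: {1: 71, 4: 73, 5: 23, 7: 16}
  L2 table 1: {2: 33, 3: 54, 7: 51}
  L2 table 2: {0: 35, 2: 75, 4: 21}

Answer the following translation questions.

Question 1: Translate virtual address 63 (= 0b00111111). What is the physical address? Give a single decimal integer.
Answer: 415

Derivation:
vaddr = 63 = 0b00111111
Split: l1_idx=0, l2_idx=7, offset=7
L1[0] = 1
L2[1][7] = 51
paddr = 51 * 8 + 7 = 415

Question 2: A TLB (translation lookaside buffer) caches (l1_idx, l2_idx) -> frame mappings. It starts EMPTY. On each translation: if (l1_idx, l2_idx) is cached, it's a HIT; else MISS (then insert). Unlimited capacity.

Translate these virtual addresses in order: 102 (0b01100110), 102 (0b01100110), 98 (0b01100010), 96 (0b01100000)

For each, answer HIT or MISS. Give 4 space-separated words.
vaddr=102: (1,4) not in TLB -> MISS, insert
vaddr=102: (1,4) in TLB -> HIT
vaddr=98: (1,4) in TLB -> HIT
vaddr=96: (1,4) in TLB -> HIT

Answer: MISS HIT HIT HIT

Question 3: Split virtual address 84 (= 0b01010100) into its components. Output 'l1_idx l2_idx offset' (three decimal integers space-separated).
vaddr = 84 = 0b01010100
  top 2 bits -> l1_idx = 1
  next 3 bits -> l2_idx = 2
  bottom 3 bits -> offset = 4

Answer: 1 2 4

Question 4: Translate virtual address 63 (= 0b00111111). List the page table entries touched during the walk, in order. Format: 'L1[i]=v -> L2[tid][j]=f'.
Answer: L1[0]=1 -> L2[1][7]=51

Derivation:
vaddr = 63 = 0b00111111
Split: l1_idx=0, l2_idx=7, offset=7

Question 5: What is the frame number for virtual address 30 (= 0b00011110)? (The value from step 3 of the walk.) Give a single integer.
vaddr = 30: l1_idx=0, l2_idx=3
L1[0] = 1; L2[1][3] = 54

Answer: 54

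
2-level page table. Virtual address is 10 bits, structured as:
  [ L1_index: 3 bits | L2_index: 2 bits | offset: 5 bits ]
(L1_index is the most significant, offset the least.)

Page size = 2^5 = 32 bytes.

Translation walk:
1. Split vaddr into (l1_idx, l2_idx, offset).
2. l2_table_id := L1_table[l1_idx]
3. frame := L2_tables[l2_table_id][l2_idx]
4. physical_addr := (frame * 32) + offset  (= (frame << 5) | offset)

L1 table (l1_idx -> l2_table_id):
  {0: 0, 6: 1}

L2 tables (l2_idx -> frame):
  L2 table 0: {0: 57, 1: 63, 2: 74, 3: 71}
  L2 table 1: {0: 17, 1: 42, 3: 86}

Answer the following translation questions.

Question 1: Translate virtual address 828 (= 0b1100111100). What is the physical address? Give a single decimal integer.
vaddr = 828 = 0b1100111100
Split: l1_idx=6, l2_idx=1, offset=28
L1[6] = 1
L2[1][1] = 42
paddr = 42 * 32 + 28 = 1372

Answer: 1372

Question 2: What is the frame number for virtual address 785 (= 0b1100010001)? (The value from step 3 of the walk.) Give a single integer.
vaddr = 785: l1_idx=6, l2_idx=0
L1[6] = 1; L2[1][0] = 17

Answer: 17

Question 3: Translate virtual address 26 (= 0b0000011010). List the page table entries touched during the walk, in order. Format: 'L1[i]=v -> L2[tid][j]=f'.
Answer: L1[0]=0 -> L2[0][0]=57

Derivation:
vaddr = 26 = 0b0000011010
Split: l1_idx=0, l2_idx=0, offset=26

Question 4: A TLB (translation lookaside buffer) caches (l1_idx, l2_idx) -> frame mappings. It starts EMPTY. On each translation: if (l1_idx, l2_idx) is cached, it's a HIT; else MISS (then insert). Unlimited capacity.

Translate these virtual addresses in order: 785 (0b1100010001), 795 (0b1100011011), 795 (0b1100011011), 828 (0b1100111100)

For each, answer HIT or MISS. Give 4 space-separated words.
Answer: MISS HIT HIT MISS

Derivation:
vaddr=785: (6,0) not in TLB -> MISS, insert
vaddr=795: (6,0) in TLB -> HIT
vaddr=795: (6,0) in TLB -> HIT
vaddr=828: (6,1) not in TLB -> MISS, insert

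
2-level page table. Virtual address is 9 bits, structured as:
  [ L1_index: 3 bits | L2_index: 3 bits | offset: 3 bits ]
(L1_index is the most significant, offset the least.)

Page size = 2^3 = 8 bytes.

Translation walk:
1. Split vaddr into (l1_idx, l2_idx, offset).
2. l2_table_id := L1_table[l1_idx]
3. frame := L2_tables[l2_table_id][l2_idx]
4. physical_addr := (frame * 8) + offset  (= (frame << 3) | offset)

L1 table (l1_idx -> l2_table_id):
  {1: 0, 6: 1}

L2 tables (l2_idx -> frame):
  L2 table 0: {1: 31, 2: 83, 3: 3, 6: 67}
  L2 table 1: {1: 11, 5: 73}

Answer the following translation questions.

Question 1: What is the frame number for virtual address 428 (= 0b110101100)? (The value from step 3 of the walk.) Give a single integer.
vaddr = 428: l1_idx=6, l2_idx=5
L1[6] = 1; L2[1][5] = 73

Answer: 73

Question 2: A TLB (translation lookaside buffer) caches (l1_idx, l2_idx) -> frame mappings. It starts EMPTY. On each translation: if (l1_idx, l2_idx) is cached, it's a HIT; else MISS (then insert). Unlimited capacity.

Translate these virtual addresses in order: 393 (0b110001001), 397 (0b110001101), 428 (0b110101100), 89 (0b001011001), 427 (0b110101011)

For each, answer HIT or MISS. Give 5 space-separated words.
Answer: MISS HIT MISS MISS HIT

Derivation:
vaddr=393: (6,1) not in TLB -> MISS, insert
vaddr=397: (6,1) in TLB -> HIT
vaddr=428: (6,5) not in TLB -> MISS, insert
vaddr=89: (1,3) not in TLB -> MISS, insert
vaddr=427: (6,5) in TLB -> HIT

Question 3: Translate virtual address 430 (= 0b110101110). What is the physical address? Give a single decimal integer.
Answer: 590

Derivation:
vaddr = 430 = 0b110101110
Split: l1_idx=6, l2_idx=5, offset=6
L1[6] = 1
L2[1][5] = 73
paddr = 73 * 8 + 6 = 590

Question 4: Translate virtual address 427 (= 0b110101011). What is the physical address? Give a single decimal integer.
vaddr = 427 = 0b110101011
Split: l1_idx=6, l2_idx=5, offset=3
L1[6] = 1
L2[1][5] = 73
paddr = 73 * 8 + 3 = 587

Answer: 587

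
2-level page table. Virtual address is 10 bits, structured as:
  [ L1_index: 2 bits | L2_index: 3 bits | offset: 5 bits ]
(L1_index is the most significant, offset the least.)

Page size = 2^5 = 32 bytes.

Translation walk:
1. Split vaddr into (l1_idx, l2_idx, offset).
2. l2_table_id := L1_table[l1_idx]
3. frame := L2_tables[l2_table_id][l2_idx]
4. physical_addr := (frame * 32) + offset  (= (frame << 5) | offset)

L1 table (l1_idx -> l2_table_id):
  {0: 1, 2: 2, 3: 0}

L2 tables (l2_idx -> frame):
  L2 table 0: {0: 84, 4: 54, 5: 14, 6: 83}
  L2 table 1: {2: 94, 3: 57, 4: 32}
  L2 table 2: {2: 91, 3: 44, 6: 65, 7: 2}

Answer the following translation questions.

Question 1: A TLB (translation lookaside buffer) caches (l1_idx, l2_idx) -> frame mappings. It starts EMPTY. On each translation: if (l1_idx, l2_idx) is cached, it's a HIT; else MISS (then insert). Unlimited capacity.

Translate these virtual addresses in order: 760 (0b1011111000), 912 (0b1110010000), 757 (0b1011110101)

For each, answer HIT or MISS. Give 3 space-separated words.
Answer: MISS MISS HIT

Derivation:
vaddr=760: (2,7) not in TLB -> MISS, insert
vaddr=912: (3,4) not in TLB -> MISS, insert
vaddr=757: (2,7) in TLB -> HIT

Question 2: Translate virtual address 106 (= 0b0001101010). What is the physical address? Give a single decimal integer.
Answer: 1834

Derivation:
vaddr = 106 = 0b0001101010
Split: l1_idx=0, l2_idx=3, offset=10
L1[0] = 1
L2[1][3] = 57
paddr = 57 * 32 + 10 = 1834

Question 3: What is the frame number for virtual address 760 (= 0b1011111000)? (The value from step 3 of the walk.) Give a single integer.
vaddr = 760: l1_idx=2, l2_idx=7
L1[2] = 2; L2[2][7] = 2

Answer: 2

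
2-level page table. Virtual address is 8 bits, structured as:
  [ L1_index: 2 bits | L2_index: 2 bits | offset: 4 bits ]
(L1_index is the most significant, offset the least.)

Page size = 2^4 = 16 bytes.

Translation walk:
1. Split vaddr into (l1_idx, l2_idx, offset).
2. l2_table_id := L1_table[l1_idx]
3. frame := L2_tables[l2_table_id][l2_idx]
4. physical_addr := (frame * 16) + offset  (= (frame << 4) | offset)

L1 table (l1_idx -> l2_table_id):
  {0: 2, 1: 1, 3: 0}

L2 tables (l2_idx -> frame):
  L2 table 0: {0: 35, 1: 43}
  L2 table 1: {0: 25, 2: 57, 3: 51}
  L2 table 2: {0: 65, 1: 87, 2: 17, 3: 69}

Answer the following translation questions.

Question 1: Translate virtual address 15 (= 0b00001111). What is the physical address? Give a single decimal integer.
Answer: 1055

Derivation:
vaddr = 15 = 0b00001111
Split: l1_idx=0, l2_idx=0, offset=15
L1[0] = 2
L2[2][0] = 65
paddr = 65 * 16 + 15 = 1055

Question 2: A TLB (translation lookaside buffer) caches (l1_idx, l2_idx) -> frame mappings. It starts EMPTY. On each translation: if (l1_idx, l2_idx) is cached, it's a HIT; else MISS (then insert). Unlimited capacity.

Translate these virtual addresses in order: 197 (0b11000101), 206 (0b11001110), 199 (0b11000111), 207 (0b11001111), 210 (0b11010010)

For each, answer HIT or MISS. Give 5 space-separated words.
vaddr=197: (3,0) not in TLB -> MISS, insert
vaddr=206: (3,0) in TLB -> HIT
vaddr=199: (3,0) in TLB -> HIT
vaddr=207: (3,0) in TLB -> HIT
vaddr=210: (3,1) not in TLB -> MISS, insert

Answer: MISS HIT HIT HIT MISS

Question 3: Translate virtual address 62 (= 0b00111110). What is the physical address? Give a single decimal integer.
vaddr = 62 = 0b00111110
Split: l1_idx=0, l2_idx=3, offset=14
L1[0] = 2
L2[2][3] = 69
paddr = 69 * 16 + 14 = 1118

Answer: 1118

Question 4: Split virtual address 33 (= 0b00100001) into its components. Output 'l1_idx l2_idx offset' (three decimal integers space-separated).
Answer: 0 2 1

Derivation:
vaddr = 33 = 0b00100001
  top 2 bits -> l1_idx = 0
  next 2 bits -> l2_idx = 2
  bottom 4 bits -> offset = 1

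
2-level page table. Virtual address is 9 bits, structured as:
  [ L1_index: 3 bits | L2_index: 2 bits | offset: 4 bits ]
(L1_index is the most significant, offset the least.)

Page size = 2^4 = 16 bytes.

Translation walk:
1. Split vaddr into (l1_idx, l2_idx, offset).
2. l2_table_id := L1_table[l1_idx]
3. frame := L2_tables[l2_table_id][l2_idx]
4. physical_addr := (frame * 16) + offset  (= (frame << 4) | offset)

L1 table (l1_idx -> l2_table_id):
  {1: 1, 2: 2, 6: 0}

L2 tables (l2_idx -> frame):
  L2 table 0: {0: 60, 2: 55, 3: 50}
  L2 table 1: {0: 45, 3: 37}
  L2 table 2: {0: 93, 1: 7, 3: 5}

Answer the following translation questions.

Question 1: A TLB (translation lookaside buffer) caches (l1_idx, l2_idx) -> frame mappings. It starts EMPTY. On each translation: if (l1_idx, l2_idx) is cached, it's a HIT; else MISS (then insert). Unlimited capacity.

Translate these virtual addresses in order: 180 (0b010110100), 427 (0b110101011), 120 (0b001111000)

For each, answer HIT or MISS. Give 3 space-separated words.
vaddr=180: (2,3) not in TLB -> MISS, insert
vaddr=427: (6,2) not in TLB -> MISS, insert
vaddr=120: (1,3) not in TLB -> MISS, insert

Answer: MISS MISS MISS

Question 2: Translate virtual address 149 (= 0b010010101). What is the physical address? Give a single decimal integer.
Answer: 117

Derivation:
vaddr = 149 = 0b010010101
Split: l1_idx=2, l2_idx=1, offset=5
L1[2] = 2
L2[2][1] = 7
paddr = 7 * 16 + 5 = 117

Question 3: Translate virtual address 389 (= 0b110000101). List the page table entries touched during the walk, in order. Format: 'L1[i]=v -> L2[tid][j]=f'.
Answer: L1[6]=0 -> L2[0][0]=60

Derivation:
vaddr = 389 = 0b110000101
Split: l1_idx=6, l2_idx=0, offset=5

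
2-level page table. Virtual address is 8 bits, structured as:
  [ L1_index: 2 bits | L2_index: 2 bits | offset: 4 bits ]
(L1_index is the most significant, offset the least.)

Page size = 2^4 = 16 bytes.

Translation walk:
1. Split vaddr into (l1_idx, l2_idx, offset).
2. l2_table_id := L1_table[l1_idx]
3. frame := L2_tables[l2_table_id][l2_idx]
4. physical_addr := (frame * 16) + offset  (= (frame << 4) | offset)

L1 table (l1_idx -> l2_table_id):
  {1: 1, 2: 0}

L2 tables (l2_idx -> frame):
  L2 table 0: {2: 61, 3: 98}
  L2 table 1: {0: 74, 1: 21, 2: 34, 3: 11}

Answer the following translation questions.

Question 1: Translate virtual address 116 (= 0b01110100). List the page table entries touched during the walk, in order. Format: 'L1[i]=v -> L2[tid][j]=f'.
Answer: L1[1]=1 -> L2[1][3]=11

Derivation:
vaddr = 116 = 0b01110100
Split: l1_idx=1, l2_idx=3, offset=4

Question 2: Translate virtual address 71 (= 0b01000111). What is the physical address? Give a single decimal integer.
Answer: 1191

Derivation:
vaddr = 71 = 0b01000111
Split: l1_idx=1, l2_idx=0, offset=7
L1[1] = 1
L2[1][0] = 74
paddr = 74 * 16 + 7 = 1191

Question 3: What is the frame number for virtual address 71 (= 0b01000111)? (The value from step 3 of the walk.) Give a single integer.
vaddr = 71: l1_idx=1, l2_idx=0
L1[1] = 1; L2[1][0] = 74

Answer: 74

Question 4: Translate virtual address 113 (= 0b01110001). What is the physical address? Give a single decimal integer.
Answer: 177

Derivation:
vaddr = 113 = 0b01110001
Split: l1_idx=1, l2_idx=3, offset=1
L1[1] = 1
L2[1][3] = 11
paddr = 11 * 16 + 1 = 177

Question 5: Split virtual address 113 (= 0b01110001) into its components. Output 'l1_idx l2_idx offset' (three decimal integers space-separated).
vaddr = 113 = 0b01110001
  top 2 bits -> l1_idx = 1
  next 2 bits -> l2_idx = 3
  bottom 4 bits -> offset = 1

Answer: 1 3 1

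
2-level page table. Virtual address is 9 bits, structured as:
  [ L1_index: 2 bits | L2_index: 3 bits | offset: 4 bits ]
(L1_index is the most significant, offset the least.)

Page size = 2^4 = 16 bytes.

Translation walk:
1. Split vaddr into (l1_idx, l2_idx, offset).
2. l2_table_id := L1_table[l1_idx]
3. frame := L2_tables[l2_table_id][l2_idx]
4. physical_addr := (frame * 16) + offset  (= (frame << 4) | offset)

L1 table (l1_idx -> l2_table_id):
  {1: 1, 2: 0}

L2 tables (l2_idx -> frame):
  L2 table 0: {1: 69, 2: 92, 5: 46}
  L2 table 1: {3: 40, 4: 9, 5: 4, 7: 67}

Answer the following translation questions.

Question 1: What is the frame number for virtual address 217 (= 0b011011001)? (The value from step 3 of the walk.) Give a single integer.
Answer: 4

Derivation:
vaddr = 217: l1_idx=1, l2_idx=5
L1[1] = 1; L2[1][5] = 4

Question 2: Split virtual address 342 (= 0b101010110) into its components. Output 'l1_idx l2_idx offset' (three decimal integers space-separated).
vaddr = 342 = 0b101010110
  top 2 bits -> l1_idx = 2
  next 3 bits -> l2_idx = 5
  bottom 4 bits -> offset = 6

Answer: 2 5 6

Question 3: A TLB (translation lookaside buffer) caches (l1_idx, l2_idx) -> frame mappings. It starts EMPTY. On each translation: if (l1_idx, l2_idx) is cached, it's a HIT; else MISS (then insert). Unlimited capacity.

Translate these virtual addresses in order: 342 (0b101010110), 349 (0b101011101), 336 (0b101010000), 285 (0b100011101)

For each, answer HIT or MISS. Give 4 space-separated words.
Answer: MISS HIT HIT MISS

Derivation:
vaddr=342: (2,5) not in TLB -> MISS, insert
vaddr=349: (2,5) in TLB -> HIT
vaddr=336: (2,5) in TLB -> HIT
vaddr=285: (2,1) not in TLB -> MISS, insert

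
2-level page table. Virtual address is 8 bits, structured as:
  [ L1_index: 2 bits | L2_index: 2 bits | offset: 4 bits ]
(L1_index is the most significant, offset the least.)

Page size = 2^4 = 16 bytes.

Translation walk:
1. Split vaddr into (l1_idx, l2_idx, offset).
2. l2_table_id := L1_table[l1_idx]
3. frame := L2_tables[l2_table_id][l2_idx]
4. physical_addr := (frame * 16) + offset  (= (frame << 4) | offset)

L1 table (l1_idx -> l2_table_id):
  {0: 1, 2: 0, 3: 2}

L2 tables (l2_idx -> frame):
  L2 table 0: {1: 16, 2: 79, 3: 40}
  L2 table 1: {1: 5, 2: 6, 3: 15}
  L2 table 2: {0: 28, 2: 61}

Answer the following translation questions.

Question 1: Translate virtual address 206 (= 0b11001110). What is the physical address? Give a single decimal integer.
Answer: 462

Derivation:
vaddr = 206 = 0b11001110
Split: l1_idx=3, l2_idx=0, offset=14
L1[3] = 2
L2[2][0] = 28
paddr = 28 * 16 + 14 = 462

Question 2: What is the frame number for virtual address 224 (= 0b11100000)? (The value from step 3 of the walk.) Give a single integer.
vaddr = 224: l1_idx=3, l2_idx=2
L1[3] = 2; L2[2][2] = 61

Answer: 61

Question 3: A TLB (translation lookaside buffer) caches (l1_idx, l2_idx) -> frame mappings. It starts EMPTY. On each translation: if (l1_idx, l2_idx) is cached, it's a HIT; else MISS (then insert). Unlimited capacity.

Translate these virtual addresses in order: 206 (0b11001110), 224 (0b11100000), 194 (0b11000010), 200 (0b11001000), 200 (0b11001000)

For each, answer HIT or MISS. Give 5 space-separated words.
Answer: MISS MISS HIT HIT HIT

Derivation:
vaddr=206: (3,0) not in TLB -> MISS, insert
vaddr=224: (3,2) not in TLB -> MISS, insert
vaddr=194: (3,0) in TLB -> HIT
vaddr=200: (3,0) in TLB -> HIT
vaddr=200: (3,0) in TLB -> HIT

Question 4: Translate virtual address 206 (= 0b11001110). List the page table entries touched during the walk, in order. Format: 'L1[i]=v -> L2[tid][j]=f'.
Answer: L1[3]=2 -> L2[2][0]=28

Derivation:
vaddr = 206 = 0b11001110
Split: l1_idx=3, l2_idx=0, offset=14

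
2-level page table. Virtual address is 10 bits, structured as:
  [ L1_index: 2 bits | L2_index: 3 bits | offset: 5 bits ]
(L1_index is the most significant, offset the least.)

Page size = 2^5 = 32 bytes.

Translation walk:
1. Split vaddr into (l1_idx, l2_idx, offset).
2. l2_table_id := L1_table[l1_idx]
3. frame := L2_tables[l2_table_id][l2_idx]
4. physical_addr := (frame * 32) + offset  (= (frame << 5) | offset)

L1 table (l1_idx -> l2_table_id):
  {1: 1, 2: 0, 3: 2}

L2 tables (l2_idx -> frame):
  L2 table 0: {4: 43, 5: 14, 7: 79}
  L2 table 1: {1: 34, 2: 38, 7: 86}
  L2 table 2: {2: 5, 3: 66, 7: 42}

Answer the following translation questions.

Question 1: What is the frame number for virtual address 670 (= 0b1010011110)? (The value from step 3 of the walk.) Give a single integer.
vaddr = 670: l1_idx=2, l2_idx=4
L1[2] = 0; L2[0][4] = 43

Answer: 43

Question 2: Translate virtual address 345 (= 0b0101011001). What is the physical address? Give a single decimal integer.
vaddr = 345 = 0b0101011001
Split: l1_idx=1, l2_idx=2, offset=25
L1[1] = 1
L2[1][2] = 38
paddr = 38 * 32 + 25 = 1241

Answer: 1241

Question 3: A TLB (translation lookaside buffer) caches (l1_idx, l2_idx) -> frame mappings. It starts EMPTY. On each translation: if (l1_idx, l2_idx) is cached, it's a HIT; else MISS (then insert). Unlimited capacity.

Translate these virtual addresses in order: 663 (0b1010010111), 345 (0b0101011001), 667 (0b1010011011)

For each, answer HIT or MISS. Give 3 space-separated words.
vaddr=663: (2,4) not in TLB -> MISS, insert
vaddr=345: (1,2) not in TLB -> MISS, insert
vaddr=667: (2,4) in TLB -> HIT

Answer: MISS MISS HIT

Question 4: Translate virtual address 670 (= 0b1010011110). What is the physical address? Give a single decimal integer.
Answer: 1406

Derivation:
vaddr = 670 = 0b1010011110
Split: l1_idx=2, l2_idx=4, offset=30
L1[2] = 0
L2[0][4] = 43
paddr = 43 * 32 + 30 = 1406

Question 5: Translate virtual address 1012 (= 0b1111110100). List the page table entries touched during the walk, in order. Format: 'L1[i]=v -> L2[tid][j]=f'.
vaddr = 1012 = 0b1111110100
Split: l1_idx=3, l2_idx=7, offset=20

Answer: L1[3]=2 -> L2[2][7]=42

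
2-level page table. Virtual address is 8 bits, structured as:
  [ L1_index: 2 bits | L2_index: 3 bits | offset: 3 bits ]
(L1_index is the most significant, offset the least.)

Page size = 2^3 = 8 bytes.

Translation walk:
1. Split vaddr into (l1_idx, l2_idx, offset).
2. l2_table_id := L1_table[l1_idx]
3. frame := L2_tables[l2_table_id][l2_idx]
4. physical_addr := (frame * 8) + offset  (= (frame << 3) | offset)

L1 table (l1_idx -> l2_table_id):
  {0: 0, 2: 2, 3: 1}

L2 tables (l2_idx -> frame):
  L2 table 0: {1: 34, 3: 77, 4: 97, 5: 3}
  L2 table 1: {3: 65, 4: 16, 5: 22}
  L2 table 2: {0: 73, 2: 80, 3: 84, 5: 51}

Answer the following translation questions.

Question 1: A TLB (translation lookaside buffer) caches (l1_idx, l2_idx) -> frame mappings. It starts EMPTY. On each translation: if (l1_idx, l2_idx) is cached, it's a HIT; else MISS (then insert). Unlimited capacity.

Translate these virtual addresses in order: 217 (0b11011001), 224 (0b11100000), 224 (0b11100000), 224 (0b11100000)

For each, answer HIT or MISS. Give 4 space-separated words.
vaddr=217: (3,3) not in TLB -> MISS, insert
vaddr=224: (3,4) not in TLB -> MISS, insert
vaddr=224: (3,4) in TLB -> HIT
vaddr=224: (3,4) in TLB -> HIT

Answer: MISS MISS HIT HIT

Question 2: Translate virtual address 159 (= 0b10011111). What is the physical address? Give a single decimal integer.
vaddr = 159 = 0b10011111
Split: l1_idx=2, l2_idx=3, offset=7
L1[2] = 2
L2[2][3] = 84
paddr = 84 * 8 + 7 = 679

Answer: 679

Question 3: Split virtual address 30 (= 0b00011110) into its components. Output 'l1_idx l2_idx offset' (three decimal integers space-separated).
vaddr = 30 = 0b00011110
  top 2 bits -> l1_idx = 0
  next 3 bits -> l2_idx = 3
  bottom 3 bits -> offset = 6

Answer: 0 3 6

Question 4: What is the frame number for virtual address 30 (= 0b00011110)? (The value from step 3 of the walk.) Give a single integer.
vaddr = 30: l1_idx=0, l2_idx=3
L1[0] = 0; L2[0][3] = 77

Answer: 77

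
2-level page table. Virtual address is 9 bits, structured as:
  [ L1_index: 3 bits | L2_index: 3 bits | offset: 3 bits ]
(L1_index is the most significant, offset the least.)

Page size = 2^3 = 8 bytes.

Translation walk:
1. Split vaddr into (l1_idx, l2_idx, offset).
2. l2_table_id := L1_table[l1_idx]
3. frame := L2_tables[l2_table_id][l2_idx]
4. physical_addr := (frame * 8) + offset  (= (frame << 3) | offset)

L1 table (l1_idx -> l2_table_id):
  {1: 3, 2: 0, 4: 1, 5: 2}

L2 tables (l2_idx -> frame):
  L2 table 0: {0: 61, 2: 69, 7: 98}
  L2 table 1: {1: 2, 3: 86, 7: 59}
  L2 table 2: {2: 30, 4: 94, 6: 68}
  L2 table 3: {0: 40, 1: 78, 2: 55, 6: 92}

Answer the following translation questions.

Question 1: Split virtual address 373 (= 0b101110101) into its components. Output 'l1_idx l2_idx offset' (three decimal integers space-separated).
vaddr = 373 = 0b101110101
  top 3 bits -> l1_idx = 5
  next 3 bits -> l2_idx = 6
  bottom 3 bits -> offset = 5

Answer: 5 6 5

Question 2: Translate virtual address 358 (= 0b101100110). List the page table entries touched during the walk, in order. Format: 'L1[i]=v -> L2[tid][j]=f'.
Answer: L1[5]=2 -> L2[2][4]=94

Derivation:
vaddr = 358 = 0b101100110
Split: l1_idx=5, l2_idx=4, offset=6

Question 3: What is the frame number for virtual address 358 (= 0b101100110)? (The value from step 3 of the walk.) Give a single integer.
Answer: 94

Derivation:
vaddr = 358: l1_idx=5, l2_idx=4
L1[5] = 2; L2[2][4] = 94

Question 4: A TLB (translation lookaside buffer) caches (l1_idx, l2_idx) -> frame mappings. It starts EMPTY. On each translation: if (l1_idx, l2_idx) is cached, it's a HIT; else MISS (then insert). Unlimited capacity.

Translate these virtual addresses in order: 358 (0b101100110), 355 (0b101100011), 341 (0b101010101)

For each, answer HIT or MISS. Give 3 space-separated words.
Answer: MISS HIT MISS

Derivation:
vaddr=358: (5,4) not in TLB -> MISS, insert
vaddr=355: (5,4) in TLB -> HIT
vaddr=341: (5,2) not in TLB -> MISS, insert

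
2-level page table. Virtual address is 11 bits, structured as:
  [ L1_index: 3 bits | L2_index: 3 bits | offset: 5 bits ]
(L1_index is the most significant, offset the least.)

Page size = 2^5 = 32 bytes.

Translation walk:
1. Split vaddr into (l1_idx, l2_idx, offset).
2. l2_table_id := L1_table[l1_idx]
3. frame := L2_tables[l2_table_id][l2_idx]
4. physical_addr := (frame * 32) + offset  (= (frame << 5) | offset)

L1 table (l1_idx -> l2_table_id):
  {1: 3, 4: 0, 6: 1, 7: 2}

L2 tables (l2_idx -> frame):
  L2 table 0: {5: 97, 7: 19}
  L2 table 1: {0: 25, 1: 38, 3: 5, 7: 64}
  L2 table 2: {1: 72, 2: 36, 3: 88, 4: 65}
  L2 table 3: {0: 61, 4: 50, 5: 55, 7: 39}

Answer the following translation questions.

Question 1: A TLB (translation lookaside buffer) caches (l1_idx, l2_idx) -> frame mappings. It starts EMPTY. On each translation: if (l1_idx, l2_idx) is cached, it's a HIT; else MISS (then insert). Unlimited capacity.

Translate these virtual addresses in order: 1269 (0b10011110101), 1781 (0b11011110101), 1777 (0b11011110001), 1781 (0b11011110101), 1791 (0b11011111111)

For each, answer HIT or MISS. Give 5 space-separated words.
Answer: MISS MISS HIT HIT HIT

Derivation:
vaddr=1269: (4,7) not in TLB -> MISS, insert
vaddr=1781: (6,7) not in TLB -> MISS, insert
vaddr=1777: (6,7) in TLB -> HIT
vaddr=1781: (6,7) in TLB -> HIT
vaddr=1791: (6,7) in TLB -> HIT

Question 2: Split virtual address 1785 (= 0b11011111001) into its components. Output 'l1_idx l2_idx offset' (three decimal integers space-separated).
Answer: 6 7 25

Derivation:
vaddr = 1785 = 0b11011111001
  top 3 bits -> l1_idx = 6
  next 3 bits -> l2_idx = 7
  bottom 5 bits -> offset = 25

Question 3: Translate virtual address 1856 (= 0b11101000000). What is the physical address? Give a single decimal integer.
Answer: 1152

Derivation:
vaddr = 1856 = 0b11101000000
Split: l1_idx=7, l2_idx=2, offset=0
L1[7] = 2
L2[2][2] = 36
paddr = 36 * 32 + 0 = 1152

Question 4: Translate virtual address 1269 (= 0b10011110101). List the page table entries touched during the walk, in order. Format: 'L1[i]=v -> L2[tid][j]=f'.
vaddr = 1269 = 0b10011110101
Split: l1_idx=4, l2_idx=7, offset=21

Answer: L1[4]=0 -> L2[0][7]=19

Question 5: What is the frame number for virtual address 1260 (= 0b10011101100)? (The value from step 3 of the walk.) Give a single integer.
vaddr = 1260: l1_idx=4, l2_idx=7
L1[4] = 0; L2[0][7] = 19

Answer: 19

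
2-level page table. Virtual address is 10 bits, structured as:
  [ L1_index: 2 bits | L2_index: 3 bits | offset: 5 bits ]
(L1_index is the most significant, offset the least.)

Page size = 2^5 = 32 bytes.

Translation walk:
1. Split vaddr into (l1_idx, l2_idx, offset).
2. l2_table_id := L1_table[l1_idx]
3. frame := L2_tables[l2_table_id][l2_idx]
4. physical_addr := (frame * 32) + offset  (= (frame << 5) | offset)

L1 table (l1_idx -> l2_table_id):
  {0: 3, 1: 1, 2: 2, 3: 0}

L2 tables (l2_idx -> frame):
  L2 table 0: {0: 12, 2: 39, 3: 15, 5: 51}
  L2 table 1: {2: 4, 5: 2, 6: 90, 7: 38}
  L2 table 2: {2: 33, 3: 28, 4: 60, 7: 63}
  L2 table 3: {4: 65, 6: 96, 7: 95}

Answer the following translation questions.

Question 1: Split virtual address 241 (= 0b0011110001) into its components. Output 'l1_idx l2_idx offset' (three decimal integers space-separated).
Answer: 0 7 17

Derivation:
vaddr = 241 = 0b0011110001
  top 2 bits -> l1_idx = 0
  next 3 bits -> l2_idx = 7
  bottom 5 bits -> offset = 17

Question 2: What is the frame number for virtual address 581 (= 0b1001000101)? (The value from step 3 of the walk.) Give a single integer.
Answer: 33

Derivation:
vaddr = 581: l1_idx=2, l2_idx=2
L1[2] = 2; L2[2][2] = 33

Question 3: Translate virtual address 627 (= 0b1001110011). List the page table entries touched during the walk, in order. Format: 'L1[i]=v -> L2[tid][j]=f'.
Answer: L1[2]=2 -> L2[2][3]=28

Derivation:
vaddr = 627 = 0b1001110011
Split: l1_idx=2, l2_idx=3, offset=19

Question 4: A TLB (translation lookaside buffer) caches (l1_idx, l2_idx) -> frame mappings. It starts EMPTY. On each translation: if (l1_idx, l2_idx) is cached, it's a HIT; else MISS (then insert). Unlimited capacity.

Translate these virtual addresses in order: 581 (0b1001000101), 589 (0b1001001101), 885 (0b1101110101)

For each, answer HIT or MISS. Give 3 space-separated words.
Answer: MISS HIT MISS

Derivation:
vaddr=581: (2,2) not in TLB -> MISS, insert
vaddr=589: (2,2) in TLB -> HIT
vaddr=885: (3,3) not in TLB -> MISS, insert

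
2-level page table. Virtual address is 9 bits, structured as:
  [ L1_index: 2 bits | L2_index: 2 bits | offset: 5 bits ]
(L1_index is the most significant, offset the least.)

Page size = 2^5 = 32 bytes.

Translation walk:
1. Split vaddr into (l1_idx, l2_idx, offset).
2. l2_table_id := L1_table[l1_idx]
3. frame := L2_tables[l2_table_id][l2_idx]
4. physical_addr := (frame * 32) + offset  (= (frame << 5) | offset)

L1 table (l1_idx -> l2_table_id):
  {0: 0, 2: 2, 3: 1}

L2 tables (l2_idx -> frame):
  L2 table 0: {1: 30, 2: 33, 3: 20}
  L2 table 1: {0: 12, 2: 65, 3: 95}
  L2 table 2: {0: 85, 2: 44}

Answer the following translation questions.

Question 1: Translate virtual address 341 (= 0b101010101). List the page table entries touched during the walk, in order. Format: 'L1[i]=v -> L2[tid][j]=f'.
Answer: L1[2]=2 -> L2[2][2]=44

Derivation:
vaddr = 341 = 0b101010101
Split: l1_idx=2, l2_idx=2, offset=21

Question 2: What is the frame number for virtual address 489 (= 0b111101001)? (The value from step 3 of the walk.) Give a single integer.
vaddr = 489: l1_idx=3, l2_idx=3
L1[3] = 1; L2[1][3] = 95

Answer: 95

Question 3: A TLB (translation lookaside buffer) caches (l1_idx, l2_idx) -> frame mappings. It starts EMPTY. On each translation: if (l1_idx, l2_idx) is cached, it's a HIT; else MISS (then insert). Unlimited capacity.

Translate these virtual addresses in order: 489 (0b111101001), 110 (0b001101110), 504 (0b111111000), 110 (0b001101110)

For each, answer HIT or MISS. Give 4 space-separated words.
vaddr=489: (3,3) not in TLB -> MISS, insert
vaddr=110: (0,3) not in TLB -> MISS, insert
vaddr=504: (3,3) in TLB -> HIT
vaddr=110: (0,3) in TLB -> HIT

Answer: MISS MISS HIT HIT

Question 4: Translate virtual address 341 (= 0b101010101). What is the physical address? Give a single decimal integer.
Answer: 1429

Derivation:
vaddr = 341 = 0b101010101
Split: l1_idx=2, l2_idx=2, offset=21
L1[2] = 2
L2[2][2] = 44
paddr = 44 * 32 + 21 = 1429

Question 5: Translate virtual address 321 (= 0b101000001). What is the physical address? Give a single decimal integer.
Answer: 1409

Derivation:
vaddr = 321 = 0b101000001
Split: l1_idx=2, l2_idx=2, offset=1
L1[2] = 2
L2[2][2] = 44
paddr = 44 * 32 + 1 = 1409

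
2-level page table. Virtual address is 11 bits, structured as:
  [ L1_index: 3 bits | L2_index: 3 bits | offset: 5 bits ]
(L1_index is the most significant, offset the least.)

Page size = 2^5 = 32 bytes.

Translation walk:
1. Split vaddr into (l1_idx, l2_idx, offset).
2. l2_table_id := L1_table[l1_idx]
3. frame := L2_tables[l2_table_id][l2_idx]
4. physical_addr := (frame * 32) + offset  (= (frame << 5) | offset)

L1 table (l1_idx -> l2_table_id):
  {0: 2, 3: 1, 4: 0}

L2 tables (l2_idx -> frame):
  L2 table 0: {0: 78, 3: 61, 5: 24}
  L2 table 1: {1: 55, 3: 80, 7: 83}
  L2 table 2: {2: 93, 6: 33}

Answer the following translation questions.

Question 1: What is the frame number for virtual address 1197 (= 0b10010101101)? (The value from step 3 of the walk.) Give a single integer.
Answer: 24

Derivation:
vaddr = 1197: l1_idx=4, l2_idx=5
L1[4] = 0; L2[0][5] = 24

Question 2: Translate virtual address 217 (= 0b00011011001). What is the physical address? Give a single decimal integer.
vaddr = 217 = 0b00011011001
Split: l1_idx=0, l2_idx=6, offset=25
L1[0] = 2
L2[2][6] = 33
paddr = 33 * 32 + 25 = 1081

Answer: 1081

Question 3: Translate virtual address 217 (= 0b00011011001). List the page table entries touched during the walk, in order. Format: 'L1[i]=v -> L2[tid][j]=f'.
vaddr = 217 = 0b00011011001
Split: l1_idx=0, l2_idx=6, offset=25

Answer: L1[0]=2 -> L2[2][6]=33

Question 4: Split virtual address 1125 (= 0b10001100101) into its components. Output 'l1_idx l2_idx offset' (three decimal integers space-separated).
Answer: 4 3 5

Derivation:
vaddr = 1125 = 0b10001100101
  top 3 bits -> l1_idx = 4
  next 3 bits -> l2_idx = 3
  bottom 5 bits -> offset = 5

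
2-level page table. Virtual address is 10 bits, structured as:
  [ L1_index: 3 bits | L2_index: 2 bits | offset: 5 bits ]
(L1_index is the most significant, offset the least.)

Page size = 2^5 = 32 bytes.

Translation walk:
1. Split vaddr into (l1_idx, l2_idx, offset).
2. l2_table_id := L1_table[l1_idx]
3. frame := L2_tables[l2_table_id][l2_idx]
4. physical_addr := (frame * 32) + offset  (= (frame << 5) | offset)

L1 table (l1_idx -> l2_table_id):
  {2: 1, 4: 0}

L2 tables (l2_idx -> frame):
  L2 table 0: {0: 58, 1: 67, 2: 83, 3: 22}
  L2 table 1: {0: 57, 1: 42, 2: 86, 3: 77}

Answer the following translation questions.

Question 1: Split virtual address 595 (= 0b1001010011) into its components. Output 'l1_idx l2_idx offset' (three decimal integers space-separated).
vaddr = 595 = 0b1001010011
  top 3 bits -> l1_idx = 4
  next 2 bits -> l2_idx = 2
  bottom 5 bits -> offset = 19

Answer: 4 2 19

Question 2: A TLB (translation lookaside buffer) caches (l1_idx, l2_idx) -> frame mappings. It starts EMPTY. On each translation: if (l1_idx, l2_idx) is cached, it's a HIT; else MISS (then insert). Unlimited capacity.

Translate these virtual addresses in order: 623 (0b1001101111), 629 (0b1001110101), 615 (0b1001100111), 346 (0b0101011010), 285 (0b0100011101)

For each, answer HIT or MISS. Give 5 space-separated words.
vaddr=623: (4,3) not in TLB -> MISS, insert
vaddr=629: (4,3) in TLB -> HIT
vaddr=615: (4,3) in TLB -> HIT
vaddr=346: (2,2) not in TLB -> MISS, insert
vaddr=285: (2,0) not in TLB -> MISS, insert

Answer: MISS HIT HIT MISS MISS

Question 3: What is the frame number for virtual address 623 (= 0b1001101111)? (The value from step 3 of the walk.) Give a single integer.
Answer: 22

Derivation:
vaddr = 623: l1_idx=4, l2_idx=3
L1[4] = 0; L2[0][3] = 22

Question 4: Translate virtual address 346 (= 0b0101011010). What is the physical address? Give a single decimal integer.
Answer: 2778

Derivation:
vaddr = 346 = 0b0101011010
Split: l1_idx=2, l2_idx=2, offset=26
L1[2] = 1
L2[1][2] = 86
paddr = 86 * 32 + 26 = 2778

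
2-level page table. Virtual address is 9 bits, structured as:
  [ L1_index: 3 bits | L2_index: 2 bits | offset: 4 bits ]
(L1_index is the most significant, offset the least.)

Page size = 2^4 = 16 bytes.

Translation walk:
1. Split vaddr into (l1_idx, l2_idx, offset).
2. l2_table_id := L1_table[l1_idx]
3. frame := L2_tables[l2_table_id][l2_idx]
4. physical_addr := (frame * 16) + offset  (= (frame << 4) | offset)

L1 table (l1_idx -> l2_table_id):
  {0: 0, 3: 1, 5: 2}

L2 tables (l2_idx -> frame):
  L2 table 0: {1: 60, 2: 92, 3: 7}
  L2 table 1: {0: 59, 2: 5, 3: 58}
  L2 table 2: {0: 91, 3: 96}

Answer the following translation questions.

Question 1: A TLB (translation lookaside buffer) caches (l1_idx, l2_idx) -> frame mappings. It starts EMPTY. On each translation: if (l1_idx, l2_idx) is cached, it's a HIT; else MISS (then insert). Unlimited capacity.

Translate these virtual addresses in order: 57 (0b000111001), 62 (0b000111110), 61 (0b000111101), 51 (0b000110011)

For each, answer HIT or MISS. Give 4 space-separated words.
Answer: MISS HIT HIT HIT

Derivation:
vaddr=57: (0,3) not in TLB -> MISS, insert
vaddr=62: (0,3) in TLB -> HIT
vaddr=61: (0,3) in TLB -> HIT
vaddr=51: (0,3) in TLB -> HIT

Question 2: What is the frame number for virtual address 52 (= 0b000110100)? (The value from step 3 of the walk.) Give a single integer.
vaddr = 52: l1_idx=0, l2_idx=3
L1[0] = 0; L2[0][3] = 7

Answer: 7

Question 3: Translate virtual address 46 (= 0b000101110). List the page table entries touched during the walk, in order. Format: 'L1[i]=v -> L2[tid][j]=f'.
vaddr = 46 = 0b000101110
Split: l1_idx=0, l2_idx=2, offset=14

Answer: L1[0]=0 -> L2[0][2]=92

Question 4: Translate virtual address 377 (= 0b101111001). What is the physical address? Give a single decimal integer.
vaddr = 377 = 0b101111001
Split: l1_idx=5, l2_idx=3, offset=9
L1[5] = 2
L2[2][3] = 96
paddr = 96 * 16 + 9 = 1545

Answer: 1545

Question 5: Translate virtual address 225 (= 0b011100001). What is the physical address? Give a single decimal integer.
vaddr = 225 = 0b011100001
Split: l1_idx=3, l2_idx=2, offset=1
L1[3] = 1
L2[1][2] = 5
paddr = 5 * 16 + 1 = 81

Answer: 81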